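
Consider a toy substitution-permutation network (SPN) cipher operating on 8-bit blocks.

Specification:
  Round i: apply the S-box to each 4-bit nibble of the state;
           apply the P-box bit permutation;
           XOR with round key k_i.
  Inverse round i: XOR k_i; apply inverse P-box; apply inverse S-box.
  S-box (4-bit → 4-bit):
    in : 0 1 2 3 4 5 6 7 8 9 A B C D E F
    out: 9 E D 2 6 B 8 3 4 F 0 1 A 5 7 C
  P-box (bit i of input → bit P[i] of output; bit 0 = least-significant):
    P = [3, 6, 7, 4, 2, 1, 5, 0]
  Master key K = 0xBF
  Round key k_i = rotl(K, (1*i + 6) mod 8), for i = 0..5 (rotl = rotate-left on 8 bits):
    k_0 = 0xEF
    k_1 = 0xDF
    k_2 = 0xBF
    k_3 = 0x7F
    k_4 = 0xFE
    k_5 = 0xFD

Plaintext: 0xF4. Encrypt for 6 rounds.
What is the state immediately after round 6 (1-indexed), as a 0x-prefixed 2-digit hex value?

0xDC

s_0 = plaintext = 0xF4
s_1 = Round(s_0, k_0) = 0x0E
s_2 = Round(s_1, k_1) = 0x12
s_3 = Round(s_2, k_2) = 0x04
s_4 = Round(s_3, k_3) = 0xBA
s_5 = Round(s_4, k_4) = 0xFA
s_6 = Round(s_5, k_5) = 0xDC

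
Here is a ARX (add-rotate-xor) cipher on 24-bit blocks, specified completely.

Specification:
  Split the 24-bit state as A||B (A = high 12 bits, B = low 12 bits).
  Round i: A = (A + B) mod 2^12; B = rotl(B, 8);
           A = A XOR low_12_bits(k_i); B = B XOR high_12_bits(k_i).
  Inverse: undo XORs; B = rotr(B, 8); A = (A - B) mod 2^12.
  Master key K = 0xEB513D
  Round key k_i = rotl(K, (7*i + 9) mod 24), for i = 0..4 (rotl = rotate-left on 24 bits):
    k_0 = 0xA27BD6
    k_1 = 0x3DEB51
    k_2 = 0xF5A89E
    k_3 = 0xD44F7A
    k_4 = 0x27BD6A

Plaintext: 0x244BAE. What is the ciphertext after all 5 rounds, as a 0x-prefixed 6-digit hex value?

0x18FD97

s_0 = plaintext = 0x244BAE
s_1 = Round(s_0, k_0) = 0x62449D
s_2 = Round(s_1, k_1) = 0x190E97
s_3 = Round(s_2, k_2) = 0x8B98B3
s_4 = Round(s_3, k_3) = 0xE16ECF
s_5 = Round(s_4, k_4) = 0x18FD97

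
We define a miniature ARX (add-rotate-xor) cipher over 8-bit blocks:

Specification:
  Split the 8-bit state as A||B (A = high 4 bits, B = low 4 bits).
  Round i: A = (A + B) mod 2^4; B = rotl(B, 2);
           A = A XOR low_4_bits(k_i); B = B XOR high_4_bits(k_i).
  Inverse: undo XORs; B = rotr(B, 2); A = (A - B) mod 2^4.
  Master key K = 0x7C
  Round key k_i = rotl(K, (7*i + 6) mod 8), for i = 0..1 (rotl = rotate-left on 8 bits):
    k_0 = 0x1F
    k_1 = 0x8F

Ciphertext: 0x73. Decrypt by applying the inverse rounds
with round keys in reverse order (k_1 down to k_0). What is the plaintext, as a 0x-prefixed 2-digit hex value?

0x6F

s_0 = ciphertext = 0x73
s_1 = InvRound(s_0, k_1) = 0xAE
s_2 = InvRound(s_1, k_0) = 0x6F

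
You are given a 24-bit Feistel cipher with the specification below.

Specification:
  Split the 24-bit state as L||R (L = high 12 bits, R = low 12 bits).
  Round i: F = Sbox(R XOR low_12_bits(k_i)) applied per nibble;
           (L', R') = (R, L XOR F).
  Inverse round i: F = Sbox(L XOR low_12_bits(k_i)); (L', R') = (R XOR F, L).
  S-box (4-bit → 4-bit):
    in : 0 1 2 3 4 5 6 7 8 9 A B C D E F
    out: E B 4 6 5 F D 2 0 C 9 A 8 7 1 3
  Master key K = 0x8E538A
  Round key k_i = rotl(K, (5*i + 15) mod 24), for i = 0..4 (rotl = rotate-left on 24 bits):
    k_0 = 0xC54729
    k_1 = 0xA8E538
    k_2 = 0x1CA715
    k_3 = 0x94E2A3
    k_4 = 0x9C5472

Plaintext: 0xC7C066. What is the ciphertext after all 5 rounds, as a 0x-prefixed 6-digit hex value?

0x036CF1

s_0 = plaintext = 0xC7C066
s_1 = Round(s_0, k_0) = 0x066E2F
s_2 = Round(s_1, k_1) = 0xE2FAD4
s_3 = Round(s_2, k_2) = 0xAD49A4
s_4 = Round(s_3, k_3) = 0x9A4036
s_5 = Round(s_4, k_4) = 0x036CF1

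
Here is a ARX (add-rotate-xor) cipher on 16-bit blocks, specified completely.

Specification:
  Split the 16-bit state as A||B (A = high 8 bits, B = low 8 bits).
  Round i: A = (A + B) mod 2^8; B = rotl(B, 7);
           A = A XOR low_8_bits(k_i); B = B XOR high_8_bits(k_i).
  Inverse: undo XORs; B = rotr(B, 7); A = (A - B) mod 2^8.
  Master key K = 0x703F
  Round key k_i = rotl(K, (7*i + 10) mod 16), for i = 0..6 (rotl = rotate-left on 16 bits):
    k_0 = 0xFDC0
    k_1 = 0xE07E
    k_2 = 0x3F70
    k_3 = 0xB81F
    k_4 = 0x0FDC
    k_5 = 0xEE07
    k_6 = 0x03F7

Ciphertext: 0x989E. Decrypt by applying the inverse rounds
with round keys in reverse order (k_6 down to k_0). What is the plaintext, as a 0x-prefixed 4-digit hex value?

s_0 = ciphertext = 0x989E
s_1 = InvRound(s_0, k_6) = 0x343B
s_2 = InvRound(s_1, k_5) = 0x88AB
s_3 = InvRound(s_2, k_4) = 0x0B49
s_4 = InvRound(s_3, k_3) = 0x31E3
s_5 = InvRound(s_4, k_2) = 0x88B9
s_6 = InvRound(s_5, k_1) = 0x44B2
s_7 = InvRound(s_6, k_0) = 0xE69E

0xE69E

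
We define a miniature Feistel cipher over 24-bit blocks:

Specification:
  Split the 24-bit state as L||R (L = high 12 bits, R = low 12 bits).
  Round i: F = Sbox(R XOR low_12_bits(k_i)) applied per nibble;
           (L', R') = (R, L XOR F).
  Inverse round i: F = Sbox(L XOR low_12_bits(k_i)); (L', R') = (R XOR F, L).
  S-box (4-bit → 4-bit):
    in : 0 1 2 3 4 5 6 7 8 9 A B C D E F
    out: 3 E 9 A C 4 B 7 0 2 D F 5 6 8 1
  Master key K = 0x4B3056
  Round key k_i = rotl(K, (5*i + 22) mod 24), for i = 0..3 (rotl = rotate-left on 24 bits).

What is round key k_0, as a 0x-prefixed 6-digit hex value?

K = 0x4B3056
k_0 = rotl(K, (5*0+22) mod 24) = rotl(K, 22) = 0x92CC15

0x92CC15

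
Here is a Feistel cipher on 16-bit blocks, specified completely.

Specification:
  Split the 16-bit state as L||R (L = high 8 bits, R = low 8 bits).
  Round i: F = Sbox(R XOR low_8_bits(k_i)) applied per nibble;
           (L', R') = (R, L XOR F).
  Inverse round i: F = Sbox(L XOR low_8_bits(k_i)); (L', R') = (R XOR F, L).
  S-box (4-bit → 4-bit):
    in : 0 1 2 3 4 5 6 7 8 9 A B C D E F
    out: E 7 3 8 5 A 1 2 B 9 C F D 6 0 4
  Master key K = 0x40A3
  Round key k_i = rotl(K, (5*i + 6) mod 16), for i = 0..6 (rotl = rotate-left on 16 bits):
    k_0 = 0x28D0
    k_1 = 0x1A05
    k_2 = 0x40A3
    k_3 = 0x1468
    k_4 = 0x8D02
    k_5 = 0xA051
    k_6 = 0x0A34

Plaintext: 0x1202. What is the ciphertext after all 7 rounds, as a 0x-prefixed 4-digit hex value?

s_0 = plaintext = 0x1202
s_1 = Round(s_0, k_0) = 0x0271
s_2 = Round(s_1, k_1) = 0x7127
s_3 = Round(s_2, k_2) = 0x27C4
s_4 = Round(s_3, k_3) = 0xC4EA
s_5 = Round(s_4, k_4) = 0xEACF
s_6 = Round(s_5, k_5) = 0xCF7A
s_7 = Round(s_6, k_6) = 0x7A9F

0x7A9F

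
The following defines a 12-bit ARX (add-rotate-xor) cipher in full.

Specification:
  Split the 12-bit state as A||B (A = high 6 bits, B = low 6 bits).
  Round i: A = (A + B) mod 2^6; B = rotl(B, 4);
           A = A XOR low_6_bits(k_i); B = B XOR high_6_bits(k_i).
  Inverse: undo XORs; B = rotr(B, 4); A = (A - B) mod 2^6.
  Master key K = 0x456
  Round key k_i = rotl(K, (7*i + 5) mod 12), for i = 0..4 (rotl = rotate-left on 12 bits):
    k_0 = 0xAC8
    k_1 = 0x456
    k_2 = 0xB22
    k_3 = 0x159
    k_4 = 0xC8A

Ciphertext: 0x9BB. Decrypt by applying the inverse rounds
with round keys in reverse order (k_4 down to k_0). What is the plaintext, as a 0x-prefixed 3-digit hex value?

0x890

s_0 = ciphertext = 0x9BB
s_1 = InvRound(s_0, k_4) = 0x224
s_2 = InvRound(s_1, k_3) = 0x2C6
s_3 = InvRound(s_2, k_2) = 0xFEA
s_4 = InvRound(s_3, k_1) = 0xEAF
s_5 = InvRound(s_4, k_0) = 0x890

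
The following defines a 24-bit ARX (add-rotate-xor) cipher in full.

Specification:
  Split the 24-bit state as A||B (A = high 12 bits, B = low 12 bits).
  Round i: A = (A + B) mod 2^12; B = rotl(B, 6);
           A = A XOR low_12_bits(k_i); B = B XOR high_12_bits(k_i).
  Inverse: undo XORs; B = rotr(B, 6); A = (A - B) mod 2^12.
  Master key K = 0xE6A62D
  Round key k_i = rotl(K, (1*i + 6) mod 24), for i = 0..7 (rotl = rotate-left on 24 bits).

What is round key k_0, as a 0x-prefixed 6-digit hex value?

0xA98B79

K = 0xE6A62D
k_0 = rotl(K, (1*0+6) mod 24) = rotl(K, 6) = 0xA98B79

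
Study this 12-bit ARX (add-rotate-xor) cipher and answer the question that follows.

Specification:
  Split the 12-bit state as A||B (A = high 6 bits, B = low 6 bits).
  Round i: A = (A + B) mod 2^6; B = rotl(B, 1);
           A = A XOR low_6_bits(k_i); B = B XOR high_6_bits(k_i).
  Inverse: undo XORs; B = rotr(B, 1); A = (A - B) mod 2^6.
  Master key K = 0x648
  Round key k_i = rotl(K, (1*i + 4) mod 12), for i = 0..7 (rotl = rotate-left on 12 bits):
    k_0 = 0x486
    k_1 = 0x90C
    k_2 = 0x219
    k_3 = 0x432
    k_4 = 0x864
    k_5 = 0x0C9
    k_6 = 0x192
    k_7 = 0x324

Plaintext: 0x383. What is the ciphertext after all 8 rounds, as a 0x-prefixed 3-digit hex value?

0xB8C

s_0 = plaintext = 0x383
s_1 = Round(s_0, k_0) = 0x5D4
s_2 = Round(s_1, k_1) = 0x9CC
s_3 = Round(s_2, k_2) = 0xA90
s_4 = Round(s_3, k_3) = 0x230
s_5 = Round(s_4, k_4) = 0x700
s_6 = Round(s_5, k_5) = 0x543
s_7 = Round(s_6, k_6) = 0x280
s_8 = Round(s_7, k_7) = 0xB8C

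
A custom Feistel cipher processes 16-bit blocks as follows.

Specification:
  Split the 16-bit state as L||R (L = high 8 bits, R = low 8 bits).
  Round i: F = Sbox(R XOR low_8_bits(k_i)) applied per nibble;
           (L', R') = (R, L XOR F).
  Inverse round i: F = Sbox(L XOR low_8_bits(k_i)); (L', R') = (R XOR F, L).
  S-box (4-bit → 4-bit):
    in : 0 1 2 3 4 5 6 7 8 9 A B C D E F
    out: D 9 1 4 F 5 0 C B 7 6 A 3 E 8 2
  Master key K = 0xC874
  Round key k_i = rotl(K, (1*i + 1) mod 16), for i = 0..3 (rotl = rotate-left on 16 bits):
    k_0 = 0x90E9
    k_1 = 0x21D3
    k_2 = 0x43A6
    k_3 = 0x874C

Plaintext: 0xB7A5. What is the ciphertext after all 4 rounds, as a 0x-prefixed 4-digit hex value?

0x86EF

s_0 = plaintext = 0xB7A5
s_1 = Round(s_0, k_0) = 0xA544
s_2 = Round(s_1, k_1) = 0x44D9
s_3 = Round(s_2, k_2) = 0xD986
s_4 = Round(s_3, k_3) = 0x86EF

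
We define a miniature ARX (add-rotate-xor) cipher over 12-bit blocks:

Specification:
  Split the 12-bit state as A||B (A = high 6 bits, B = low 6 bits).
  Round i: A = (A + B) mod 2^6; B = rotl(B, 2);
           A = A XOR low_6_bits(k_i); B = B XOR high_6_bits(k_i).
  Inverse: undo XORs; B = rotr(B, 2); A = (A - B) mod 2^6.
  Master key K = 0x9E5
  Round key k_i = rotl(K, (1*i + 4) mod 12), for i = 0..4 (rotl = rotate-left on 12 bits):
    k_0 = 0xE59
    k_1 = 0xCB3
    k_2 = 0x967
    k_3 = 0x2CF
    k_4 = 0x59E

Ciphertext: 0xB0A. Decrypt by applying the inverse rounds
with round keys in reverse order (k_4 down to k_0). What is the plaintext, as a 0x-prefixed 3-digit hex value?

0xBB3

s_0 = ciphertext = 0xB0A
s_1 = InvRound(s_0, k_4) = 0xAC7
s_2 = InvRound(s_1, k_3) = 0x843
s_3 = InvRound(s_2, k_2) = 0x769
s_4 = InvRound(s_3, k_1) = 0xE36
s_5 = InvRound(s_4, k_0) = 0xBB3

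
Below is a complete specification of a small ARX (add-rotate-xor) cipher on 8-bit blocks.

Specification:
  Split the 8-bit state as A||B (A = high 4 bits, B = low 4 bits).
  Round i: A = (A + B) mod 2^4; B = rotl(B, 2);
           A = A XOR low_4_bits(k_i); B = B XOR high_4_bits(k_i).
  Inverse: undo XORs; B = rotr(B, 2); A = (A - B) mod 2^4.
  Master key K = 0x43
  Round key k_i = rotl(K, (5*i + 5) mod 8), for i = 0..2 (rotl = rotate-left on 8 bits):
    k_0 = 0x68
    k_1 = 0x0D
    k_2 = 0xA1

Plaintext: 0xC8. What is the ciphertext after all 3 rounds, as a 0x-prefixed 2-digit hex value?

0xFE

s_0 = plaintext = 0xC8
s_1 = Round(s_0, k_0) = 0xC4
s_2 = Round(s_1, k_1) = 0xD1
s_3 = Round(s_2, k_2) = 0xFE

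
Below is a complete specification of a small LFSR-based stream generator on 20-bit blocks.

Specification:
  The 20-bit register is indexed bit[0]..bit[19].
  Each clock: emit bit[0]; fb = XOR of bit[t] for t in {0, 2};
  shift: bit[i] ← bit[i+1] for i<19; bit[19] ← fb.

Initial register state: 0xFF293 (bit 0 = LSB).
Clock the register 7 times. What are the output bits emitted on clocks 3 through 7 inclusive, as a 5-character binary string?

reg_0 = 0xFF293
clock 1: out=1, reg = 0xFF949
clock 2: out=1, reg = 0xFFCA4
clock 3: out=0, reg = 0xFFE52
clock 4: out=0, reg = 0x7FF29
clock 5: out=1, reg = 0xBFF94
clock 6: out=0, reg = 0xDFFCA
clock 7: out=0, reg = 0x6FFE5

00100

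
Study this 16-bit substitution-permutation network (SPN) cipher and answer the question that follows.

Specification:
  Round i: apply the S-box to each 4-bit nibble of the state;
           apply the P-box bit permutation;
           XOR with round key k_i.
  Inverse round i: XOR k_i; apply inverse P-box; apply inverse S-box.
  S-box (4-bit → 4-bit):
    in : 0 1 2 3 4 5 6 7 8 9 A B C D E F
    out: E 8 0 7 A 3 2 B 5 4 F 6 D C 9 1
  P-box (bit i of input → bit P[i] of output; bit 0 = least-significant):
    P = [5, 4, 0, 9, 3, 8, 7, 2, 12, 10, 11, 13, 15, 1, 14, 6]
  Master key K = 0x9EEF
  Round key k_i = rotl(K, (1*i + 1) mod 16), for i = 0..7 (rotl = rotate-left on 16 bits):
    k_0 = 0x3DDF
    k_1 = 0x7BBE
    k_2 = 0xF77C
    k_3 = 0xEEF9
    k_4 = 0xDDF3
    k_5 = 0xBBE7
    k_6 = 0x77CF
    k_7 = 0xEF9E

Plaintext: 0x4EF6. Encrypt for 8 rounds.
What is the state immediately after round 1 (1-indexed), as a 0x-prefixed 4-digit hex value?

s_0 = plaintext = 0x4EF6
s_1 = Round(s_0, k_0) = 0x0D85
s_2 = Round(s_1, k_1) = 0x1344
s_3 = Round(s_2, k_2) = 0xE828
s_4 = Round(s_3, k_3) = 0x7698
s_5 = Round(s_4, k_4) = 0x5910
s_6 = Round(s_5, k_5) = 0x31F0
s_7 = Round(s_6, k_6) = 0x95D4
s_8 = Round(s_7, k_7) = 0xB90A

0x0D85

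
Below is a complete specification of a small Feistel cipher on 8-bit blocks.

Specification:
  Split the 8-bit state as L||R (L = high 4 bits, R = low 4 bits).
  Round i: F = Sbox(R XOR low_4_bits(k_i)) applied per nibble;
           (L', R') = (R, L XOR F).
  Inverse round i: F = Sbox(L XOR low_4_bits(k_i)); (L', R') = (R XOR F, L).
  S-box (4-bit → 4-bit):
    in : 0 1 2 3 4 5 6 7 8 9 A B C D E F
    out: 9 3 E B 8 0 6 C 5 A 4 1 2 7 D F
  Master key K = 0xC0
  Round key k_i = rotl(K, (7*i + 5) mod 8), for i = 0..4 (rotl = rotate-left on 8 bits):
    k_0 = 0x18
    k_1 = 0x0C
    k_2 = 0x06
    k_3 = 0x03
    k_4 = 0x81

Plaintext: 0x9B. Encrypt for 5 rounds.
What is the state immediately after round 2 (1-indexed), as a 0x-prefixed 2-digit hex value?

0x26

s_0 = plaintext = 0x9B
s_1 = Round(s_0, k_0) = 0xB2
s_2 = Round(s_1, k_1) = 0x26
s_3 = Round(s_2, k_2) = 0x6B
s_4 = Round(s_3, k_3) = 0xB3
s_5 = Round(s_4, k_4) = 0x35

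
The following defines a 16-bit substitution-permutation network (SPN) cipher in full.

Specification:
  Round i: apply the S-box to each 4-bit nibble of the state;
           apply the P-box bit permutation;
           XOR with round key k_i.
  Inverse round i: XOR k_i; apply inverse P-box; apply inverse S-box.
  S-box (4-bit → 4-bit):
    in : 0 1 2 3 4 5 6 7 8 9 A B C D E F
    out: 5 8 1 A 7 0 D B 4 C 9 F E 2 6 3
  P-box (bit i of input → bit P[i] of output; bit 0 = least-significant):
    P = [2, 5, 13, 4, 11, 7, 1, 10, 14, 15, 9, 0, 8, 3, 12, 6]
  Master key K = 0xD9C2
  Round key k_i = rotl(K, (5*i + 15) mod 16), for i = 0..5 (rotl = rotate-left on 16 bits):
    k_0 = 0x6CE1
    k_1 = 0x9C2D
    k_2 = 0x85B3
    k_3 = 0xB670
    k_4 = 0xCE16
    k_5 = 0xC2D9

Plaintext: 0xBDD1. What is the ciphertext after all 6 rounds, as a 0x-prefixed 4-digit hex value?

s_0 = plaintext = 0xBDD1
s_1 = Round(s_0, k_0) = 0xFD39
s_2 = Round(s_1, k_1) = 0x39B5
s_3 = Round(s_2, k_2) = 0x8B78
s_4 = Round(s_3, k_3) = 0x48F1
s_5 = Round(s_4, k_4) = 0xD58E
s_6 = Round(s_5, k_5) = 0xE2F3

0xE2F3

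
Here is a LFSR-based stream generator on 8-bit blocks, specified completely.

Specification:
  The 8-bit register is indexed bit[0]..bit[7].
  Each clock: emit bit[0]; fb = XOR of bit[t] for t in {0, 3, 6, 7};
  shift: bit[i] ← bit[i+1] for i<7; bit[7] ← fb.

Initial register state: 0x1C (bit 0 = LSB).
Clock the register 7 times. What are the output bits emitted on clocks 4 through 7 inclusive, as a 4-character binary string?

reg_0 = 0x1C
clock 1: out=0, reg = 0x8E
clock 2: out=0, reg = 0x47
clock 3: out=1, reg = 0x23
clock 4: out=1, reg = 0x91
clock 5: out=1, reg = 0x48
clock 6: out=0, reg = 0x24
clock 7: out=0, reg = 0x12

1100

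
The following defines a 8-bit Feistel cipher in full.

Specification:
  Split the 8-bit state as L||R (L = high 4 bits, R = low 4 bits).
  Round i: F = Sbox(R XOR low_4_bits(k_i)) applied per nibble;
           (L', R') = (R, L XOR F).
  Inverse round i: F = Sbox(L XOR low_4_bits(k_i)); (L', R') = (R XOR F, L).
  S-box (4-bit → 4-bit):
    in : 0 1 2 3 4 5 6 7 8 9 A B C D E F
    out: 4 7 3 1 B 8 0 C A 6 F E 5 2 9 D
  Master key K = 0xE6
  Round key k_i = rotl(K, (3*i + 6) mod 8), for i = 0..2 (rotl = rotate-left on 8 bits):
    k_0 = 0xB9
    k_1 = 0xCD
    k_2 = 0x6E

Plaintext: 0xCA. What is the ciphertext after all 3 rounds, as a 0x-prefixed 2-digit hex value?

0xE9

s_0 = plaintext = 0xCA
s_1 = Round(s_0, k_0) = 0xAD
s_2 = Round(s_1, k_1) = 0xDE
s_3 = Round(s_2, k_2) = 0xE9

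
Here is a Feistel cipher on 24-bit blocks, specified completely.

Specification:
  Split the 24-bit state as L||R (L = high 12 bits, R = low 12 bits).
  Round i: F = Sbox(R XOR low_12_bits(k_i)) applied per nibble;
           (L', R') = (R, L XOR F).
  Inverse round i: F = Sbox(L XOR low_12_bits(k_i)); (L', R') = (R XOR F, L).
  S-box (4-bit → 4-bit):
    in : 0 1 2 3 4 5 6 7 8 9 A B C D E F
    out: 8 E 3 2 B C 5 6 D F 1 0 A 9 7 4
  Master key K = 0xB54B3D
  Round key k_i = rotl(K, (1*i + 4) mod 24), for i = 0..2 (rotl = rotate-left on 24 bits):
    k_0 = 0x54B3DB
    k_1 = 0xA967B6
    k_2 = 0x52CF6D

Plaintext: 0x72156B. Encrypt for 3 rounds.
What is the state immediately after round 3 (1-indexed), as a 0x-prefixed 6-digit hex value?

s_0 = plaintext = 0x72156B
s_1 = Round(s_0, k_0) = 0x56B229
s_2 = Round(s_1, k_1) = 0x22999F
s_3 = Round(s_2, k_2) = 0x99F76A

0x99F76A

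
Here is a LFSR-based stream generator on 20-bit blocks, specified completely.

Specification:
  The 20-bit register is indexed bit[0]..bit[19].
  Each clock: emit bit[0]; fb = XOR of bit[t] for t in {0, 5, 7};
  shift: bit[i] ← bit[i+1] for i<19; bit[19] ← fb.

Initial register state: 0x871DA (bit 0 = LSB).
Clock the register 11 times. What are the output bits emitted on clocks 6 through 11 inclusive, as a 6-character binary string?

reg_0 = 0x871DA
clock 1: out=0, reg = 0xC38ED
clock 2: out=1, reg = 0xE1C76
clock 3: out=0, reg = 0xF0E3B
clock 4: out=1, reg = 0x7871D
clock 5: out=1, reg = 0xBC38E
clock 6: out=0, reg = 0xDE1C7
clock 7: out=1, reg = 0x6F0E3
clock 8: out=1, reg = 0xB7871
clock 9: out=1, reg = 0x5BC38
clock 10: out=0, reg = 0xADE1C
clock 11: out=0, reg = 0x56F0E

011100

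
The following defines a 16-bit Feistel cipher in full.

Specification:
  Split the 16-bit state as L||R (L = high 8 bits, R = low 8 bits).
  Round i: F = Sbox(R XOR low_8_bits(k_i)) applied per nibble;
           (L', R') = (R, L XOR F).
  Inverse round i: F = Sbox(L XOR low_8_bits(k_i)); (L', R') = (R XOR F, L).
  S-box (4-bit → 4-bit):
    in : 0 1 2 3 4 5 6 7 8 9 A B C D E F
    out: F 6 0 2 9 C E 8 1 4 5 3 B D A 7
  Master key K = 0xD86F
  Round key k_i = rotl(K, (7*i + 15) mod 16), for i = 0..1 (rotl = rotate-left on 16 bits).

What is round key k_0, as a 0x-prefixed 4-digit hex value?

K = 0xD86F
k_0 = rotl(K, (7*0+15) mod 16) = rotl(K, 15) = 0xEC37

0xEC37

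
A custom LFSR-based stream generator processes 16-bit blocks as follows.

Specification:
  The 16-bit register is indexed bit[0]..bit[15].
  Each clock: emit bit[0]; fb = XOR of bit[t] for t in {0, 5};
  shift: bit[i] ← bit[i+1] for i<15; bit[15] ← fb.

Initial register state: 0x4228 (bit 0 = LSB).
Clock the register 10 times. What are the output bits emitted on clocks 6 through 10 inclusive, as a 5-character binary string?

10001

reg_0 = 0x4228
clock 1: out=0, reg = 0xA114
clock 2: out=0, reg = 0x508A
clock 3: out=0, reg = 0x2845
clock 4: out=1, reg = 0x9422
clock 5: out=0, reg = 0xCA11
clock 6: out=1, reg = 0xE508
clock 7: out=0, reg = 0x7284
clock 8: out=0, reg = 0x3942
clock 9: out=0, reg = 0x1CA1
clock 10: out=1, reg = 0x0E50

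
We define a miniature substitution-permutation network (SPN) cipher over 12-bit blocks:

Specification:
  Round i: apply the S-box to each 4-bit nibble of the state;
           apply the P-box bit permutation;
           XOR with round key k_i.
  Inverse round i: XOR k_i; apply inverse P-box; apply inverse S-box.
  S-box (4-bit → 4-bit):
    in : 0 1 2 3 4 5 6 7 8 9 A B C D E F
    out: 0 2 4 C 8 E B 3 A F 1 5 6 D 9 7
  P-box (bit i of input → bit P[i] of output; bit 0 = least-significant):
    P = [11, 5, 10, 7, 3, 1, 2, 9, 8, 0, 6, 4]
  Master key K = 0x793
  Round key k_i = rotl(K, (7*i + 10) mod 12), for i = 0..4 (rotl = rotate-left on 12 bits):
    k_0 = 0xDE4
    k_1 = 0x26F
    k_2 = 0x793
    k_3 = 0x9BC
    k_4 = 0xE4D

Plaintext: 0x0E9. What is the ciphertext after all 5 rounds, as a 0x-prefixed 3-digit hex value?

s_0 = plaintext = 0x0E9
s_1 = Round(s_0, k_0) = 0x34C
s_2 = Round(s_1, k_1) = 0x41F
s_3 = Round(s_2, k_2) = 0xBA1
s_4 = Round(s_3, k_3) = 0x8D4
s_5 = Round(s_4, k_4) = 0xCD0

0xCD0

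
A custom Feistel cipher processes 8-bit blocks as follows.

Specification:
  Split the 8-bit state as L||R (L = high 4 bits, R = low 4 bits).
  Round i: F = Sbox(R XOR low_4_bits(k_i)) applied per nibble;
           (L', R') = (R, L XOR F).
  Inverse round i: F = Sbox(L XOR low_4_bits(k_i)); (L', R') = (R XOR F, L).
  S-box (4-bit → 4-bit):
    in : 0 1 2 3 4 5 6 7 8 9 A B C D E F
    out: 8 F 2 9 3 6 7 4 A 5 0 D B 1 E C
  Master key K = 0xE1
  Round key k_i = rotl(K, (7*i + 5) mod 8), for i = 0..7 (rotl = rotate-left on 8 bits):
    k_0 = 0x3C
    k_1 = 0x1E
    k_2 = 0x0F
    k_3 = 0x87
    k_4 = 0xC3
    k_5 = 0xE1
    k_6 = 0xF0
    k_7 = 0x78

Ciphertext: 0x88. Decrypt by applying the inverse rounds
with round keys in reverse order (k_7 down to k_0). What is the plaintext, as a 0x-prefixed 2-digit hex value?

0x4E

s_0 = ciphertext = 0x88
s_1 = InvRound(s_0, k_7) = 0x08
s_2 = InvRound(s_1, k_6) = 0x00
s_3 = InvRound(s_2, k_5) = 0xF0
s_4 = InvRound(s_3, k_4) = 0xBF
s_5 = InvRound(s_4, k_3) = 0x4B
s_6 = InvRound(s_5, k_2) = 0x64
s_7 = InvRound(s_6, k_1) = 0xE6
s_8 = InvRound(s_7, k_0) = 0x4E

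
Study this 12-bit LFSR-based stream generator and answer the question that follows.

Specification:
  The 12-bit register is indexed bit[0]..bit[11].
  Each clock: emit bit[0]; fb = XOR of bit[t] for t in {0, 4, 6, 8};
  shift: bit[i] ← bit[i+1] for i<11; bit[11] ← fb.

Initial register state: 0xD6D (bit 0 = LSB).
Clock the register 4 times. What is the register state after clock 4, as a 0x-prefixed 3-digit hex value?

0x3D6

reg_0 = 0xD6D
clock 1: out=1, reg = 0xEB6
clock 2: out=0, reg = 0xF5B
clock 3: out=1, reg = 0x7AD
clock 4: out=1, reg = 0x3D6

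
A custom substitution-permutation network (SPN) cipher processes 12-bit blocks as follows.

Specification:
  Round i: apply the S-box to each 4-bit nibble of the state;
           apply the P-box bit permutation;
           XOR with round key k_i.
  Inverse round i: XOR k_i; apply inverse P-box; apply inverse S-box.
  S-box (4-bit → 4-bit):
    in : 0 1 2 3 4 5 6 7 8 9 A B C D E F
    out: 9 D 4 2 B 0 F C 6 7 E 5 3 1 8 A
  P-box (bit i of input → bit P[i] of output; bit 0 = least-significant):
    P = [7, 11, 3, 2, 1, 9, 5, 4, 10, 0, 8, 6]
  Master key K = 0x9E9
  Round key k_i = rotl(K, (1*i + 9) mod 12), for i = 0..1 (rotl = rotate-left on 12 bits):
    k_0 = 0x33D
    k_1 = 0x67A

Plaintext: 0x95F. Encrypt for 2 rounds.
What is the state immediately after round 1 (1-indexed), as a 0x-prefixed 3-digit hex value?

s_0 = plaintext = 0x95F
s_1 = Round(s_0, k_0) = 0xE38
s_2 = Round(s_1, k_1) = 0xC32

0xE38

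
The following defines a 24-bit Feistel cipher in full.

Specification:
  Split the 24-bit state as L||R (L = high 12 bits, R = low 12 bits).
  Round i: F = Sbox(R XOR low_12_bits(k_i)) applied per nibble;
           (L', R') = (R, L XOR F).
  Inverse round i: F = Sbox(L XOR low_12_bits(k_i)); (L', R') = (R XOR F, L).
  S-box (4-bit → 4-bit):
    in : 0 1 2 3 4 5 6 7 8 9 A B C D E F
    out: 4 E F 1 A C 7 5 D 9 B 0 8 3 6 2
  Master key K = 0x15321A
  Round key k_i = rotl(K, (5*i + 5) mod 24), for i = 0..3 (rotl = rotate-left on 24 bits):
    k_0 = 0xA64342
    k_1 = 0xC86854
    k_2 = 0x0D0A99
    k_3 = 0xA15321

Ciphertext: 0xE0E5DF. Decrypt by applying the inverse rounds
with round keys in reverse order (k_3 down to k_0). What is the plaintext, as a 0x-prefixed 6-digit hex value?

0x7B40E9

s_0 = ciphertext = 0xE0E5DF
s_1 = InvRound(s_0, k_3) = 0x62DE0E
s_2 = InvRound(s_1, k_2) = 0x60462D
s_3 = InvRound(s_2, k_1) = 0x0E9604
s_4 = InvRound(s_3, k_0) = 0x7B40E9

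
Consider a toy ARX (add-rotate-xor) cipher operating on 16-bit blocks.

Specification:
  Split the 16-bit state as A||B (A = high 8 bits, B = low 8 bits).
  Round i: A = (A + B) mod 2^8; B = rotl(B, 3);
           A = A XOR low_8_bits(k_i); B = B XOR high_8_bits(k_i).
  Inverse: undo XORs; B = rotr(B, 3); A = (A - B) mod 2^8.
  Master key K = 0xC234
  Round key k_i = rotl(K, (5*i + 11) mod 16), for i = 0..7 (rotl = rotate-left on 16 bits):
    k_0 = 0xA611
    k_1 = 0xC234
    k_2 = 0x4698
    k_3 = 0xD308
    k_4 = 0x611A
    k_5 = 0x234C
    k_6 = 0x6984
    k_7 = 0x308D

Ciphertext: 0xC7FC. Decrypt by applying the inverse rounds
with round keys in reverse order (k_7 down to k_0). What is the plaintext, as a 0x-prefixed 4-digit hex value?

0x144C

s_0 = ciphertext = 0xC7FC
s_1 = InvRound(s_0, k_7) = 0xB199
s_2 = InvRound(s_1, k_6) = 0x171E
s_3 = InvRound(s_2, k_5) = 0xB4A7
s_4 = InvRound(s_3, k_4) = 0xD6D8
s_5 = InvRound(s_4, k_3) = 0x7D61
s_6 = InvRound(s_5, k_2) = 0x01E4
s_7 = InvRound(s_6, k_1) = 0x71C4
s_8 = InvRound(s_7, k_0) = 0x144C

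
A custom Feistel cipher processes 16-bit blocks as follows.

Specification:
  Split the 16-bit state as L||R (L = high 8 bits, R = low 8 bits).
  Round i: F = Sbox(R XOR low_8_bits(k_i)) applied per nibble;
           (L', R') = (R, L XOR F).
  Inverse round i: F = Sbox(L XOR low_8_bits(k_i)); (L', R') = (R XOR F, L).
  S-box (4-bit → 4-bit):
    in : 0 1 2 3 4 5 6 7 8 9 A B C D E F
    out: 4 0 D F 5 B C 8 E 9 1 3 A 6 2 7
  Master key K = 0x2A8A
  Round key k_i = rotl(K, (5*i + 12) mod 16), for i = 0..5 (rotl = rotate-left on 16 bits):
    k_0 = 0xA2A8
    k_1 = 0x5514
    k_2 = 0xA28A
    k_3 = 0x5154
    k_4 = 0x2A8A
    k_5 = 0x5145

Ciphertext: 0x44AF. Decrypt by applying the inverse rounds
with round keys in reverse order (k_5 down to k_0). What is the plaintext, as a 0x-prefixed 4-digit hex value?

s_0 = ciphertext = 0x44AF
s_1 = InvRound(s_0, k_5) = 0xEF44
s_2 = InvRound(s_1, k_4) = 0x8FEF
s_3 = InvRound(s_2, k_3) = 0x8C8F
s_4 = InvRound(s_3, k_2) = 0xC38C
s_5 = InvRound(s_4, k_1) = 0xE4C3
s_6 = InvRound(s_5, k_0) = 0x99E4

0x99E4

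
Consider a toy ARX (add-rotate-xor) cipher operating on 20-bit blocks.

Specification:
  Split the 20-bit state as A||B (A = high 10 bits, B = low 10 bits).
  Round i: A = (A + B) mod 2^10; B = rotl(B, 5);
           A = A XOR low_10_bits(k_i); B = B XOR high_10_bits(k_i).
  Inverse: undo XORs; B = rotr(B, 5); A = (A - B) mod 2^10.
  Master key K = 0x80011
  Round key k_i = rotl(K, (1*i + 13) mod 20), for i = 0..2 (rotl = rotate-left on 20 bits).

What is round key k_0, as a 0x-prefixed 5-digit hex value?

0x23000

K = 0x80011
k_0 = rotl(K, (1*0+13) mod 20) = rotl(K, 13) = 0x23000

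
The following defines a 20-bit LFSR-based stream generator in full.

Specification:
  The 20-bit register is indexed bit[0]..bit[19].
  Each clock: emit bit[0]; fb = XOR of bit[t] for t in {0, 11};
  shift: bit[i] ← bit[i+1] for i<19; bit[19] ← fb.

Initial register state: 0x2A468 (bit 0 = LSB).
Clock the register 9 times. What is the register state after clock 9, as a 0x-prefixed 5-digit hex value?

0x1E152

reg_0 = 0x2A468
clock 1: out=0, reg = 0x15234
clock 2: out=0, reg = 0x0A91A
clock 3: out=0, reg = 0x8548D
clock 4: out=1, reg = 0xC2A46
clock 5: out=0, reg = 0xE1523
clock 6: out=1, reg = 0xF0A91
clock 7: out=1, reg = 0x78548
clock 8: out=0, reg = 0x3C2A4
clock 9: out=0, reg = 0x1E152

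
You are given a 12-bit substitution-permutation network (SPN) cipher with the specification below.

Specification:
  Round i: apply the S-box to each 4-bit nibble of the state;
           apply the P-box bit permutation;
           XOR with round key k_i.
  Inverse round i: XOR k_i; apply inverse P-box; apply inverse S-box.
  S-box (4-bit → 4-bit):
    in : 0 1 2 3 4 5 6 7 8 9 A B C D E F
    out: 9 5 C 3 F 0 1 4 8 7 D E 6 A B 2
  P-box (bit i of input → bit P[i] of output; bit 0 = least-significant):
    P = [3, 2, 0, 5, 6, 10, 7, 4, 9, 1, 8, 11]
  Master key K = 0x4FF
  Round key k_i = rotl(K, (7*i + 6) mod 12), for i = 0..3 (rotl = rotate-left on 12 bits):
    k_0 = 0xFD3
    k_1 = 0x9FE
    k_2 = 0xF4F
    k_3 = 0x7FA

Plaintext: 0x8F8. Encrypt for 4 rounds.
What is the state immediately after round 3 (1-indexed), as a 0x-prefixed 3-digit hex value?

0xB65

s_0 = plaintext = 0x8F8
s_1 = Round(s_0, k_0) = 0x3F3
s_2 = Round(s_1, k_1) = 0xFF0
s_3 = Round(s_2, k_2) = 0xB65
s_4 = Round(s_3, k_3) = 0xEB8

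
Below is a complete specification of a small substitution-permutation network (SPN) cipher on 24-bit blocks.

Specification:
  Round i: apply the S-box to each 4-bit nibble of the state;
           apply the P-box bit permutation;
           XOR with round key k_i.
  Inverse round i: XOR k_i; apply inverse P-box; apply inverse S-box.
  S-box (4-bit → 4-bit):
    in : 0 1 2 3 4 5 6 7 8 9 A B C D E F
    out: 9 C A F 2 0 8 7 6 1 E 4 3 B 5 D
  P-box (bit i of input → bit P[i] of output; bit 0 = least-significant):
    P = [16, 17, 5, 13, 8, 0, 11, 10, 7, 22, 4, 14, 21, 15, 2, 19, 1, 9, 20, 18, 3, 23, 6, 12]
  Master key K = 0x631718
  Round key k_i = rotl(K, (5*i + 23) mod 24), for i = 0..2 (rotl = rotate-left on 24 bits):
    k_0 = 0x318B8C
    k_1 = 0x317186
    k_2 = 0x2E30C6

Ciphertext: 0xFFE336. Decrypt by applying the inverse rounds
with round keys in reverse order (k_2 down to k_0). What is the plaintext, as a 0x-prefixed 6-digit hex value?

0x753350

s_0 = ciphertext = 0xFFE336
s_1 = InvRound(s_0, k_2) = 0xA8439E
s_2 = InvRound(s_1, k_1) = 0xD86B50
s_3 = InvRound(s_2, k_0) = 0x753350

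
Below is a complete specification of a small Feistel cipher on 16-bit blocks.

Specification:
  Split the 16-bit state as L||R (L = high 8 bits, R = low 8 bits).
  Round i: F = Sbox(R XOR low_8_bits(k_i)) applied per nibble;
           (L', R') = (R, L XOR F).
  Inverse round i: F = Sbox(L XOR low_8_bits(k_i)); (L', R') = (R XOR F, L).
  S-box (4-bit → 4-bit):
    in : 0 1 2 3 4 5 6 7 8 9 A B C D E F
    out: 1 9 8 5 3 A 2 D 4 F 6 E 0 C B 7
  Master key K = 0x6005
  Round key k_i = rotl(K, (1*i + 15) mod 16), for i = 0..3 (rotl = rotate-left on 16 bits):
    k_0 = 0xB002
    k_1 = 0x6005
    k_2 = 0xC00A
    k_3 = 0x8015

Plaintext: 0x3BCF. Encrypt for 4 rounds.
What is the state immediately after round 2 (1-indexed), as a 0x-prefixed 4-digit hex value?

s_0 = plaintext = 0x3BCF
s_1 = Round(s_0, k_0) = 0xCF37
s_2 = Round(s_1, k_1) = 0x3797
s_3 = Round(s_2, k_2) = 0x97CB
s_4 = Round(s_3, k_3) = 0xCB5C

0x3797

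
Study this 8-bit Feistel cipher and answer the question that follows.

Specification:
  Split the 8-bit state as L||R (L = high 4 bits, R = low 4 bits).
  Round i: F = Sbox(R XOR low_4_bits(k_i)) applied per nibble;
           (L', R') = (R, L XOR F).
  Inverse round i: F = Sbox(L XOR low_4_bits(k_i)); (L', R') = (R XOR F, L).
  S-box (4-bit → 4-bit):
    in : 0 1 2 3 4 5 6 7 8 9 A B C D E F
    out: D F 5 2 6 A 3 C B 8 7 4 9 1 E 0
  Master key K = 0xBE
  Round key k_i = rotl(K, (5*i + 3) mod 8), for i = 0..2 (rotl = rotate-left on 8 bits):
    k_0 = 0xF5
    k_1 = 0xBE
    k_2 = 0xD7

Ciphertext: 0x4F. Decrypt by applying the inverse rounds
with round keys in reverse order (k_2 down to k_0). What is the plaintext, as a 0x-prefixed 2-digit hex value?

s_0 = ciphertext = 0x4F
s_1 = InvRound(s_0, k_2) = 0xD4
s_2 = InvRound(s_1, k_1) = 0x6D
s_3 = InvRound(s_2, k_0) = 0xF6

0xF6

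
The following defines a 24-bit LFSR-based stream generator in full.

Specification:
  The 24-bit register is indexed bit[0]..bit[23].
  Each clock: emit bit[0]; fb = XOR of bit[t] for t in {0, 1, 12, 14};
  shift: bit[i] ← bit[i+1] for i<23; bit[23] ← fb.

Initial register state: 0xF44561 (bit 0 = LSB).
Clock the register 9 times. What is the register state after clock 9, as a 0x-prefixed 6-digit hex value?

0xA27A22

reg_0 = 0xF44561
clock 1: out=1, reg = 0x7A22B0
clock 2: out=0, reg = 0x3D1158
clock 3: out=0, reg = 0x9E88AC
clock 4: out=0, reg = 0x4F4456
clock 5: out=0, reg = 0x27A22B
clock 6: out=1, reg = 0x13D115
clock 7: out=1, reg = 0x89E88A
clock 8: out=0, reg = 0x44F445
clock 9: out=1, reg = 0xA27A22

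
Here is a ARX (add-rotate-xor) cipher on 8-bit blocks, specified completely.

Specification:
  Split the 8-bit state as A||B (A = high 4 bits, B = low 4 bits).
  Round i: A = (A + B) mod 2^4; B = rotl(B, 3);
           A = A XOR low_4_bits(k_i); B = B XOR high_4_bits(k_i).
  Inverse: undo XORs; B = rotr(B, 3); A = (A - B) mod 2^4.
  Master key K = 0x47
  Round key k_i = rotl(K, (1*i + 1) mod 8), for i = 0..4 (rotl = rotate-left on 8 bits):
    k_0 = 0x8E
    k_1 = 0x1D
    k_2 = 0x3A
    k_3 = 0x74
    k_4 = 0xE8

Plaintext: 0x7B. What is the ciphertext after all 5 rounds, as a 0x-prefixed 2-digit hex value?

0x7E

s_0 = plaintext = 0x7B
s_1 = Round(s_0, k_0) = 0xC5
s_2 = Round(s_1, k_1) = 0xCB
s_3 = Round(s_2, k_2) = 0xDE
s_4 = Round(s_3, k_3) = 0xF0
s_5 = Round(s_4, k_4) = 0x7E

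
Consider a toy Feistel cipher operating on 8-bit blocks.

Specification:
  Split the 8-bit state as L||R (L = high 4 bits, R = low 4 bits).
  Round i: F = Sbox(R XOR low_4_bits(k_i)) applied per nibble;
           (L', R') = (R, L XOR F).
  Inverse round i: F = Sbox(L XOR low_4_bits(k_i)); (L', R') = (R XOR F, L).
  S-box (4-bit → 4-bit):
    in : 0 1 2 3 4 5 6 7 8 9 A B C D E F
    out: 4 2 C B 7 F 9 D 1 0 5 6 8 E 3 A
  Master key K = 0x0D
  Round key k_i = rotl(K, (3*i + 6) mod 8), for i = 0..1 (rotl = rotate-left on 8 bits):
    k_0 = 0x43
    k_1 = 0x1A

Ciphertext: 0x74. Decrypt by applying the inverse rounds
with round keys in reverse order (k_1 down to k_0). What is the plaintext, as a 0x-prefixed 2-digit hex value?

0x7A

s_0 = ciphertext = 0x74
s_1 = InvRound(s_0, k_1) = 0xA7
s_2 = InvRound(s_1, k_0) = 0x7A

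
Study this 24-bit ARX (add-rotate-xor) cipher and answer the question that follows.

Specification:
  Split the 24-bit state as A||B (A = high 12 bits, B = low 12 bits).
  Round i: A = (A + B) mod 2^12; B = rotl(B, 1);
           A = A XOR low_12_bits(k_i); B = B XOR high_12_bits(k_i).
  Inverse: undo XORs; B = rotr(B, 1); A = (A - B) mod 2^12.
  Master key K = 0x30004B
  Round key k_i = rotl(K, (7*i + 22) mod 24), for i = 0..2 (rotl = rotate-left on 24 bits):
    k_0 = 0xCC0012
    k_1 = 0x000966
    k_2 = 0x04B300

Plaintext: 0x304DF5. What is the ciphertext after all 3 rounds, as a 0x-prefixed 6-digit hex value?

s_0 = plaintext = 0x304DF5
s_1 = Round(s_0, k_0) = 0x0EB72B
s_2 = Round(s_1, k_1) = 0x170E56
s_3 = Round(s_2, k_2) = 0xCC6CE6

0xCC6CE6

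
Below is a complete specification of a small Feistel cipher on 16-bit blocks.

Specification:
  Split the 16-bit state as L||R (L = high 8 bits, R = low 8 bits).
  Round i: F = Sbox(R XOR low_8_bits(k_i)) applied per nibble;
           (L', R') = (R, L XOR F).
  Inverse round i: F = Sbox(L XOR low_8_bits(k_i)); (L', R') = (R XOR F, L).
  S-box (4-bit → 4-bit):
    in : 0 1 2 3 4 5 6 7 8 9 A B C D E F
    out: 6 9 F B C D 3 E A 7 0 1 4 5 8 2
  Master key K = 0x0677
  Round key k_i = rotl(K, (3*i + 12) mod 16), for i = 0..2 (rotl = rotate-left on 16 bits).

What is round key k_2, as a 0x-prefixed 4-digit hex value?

0x19DC

K = 0x0677
k_0 = rotl(K, (3*0+12) mod 16) = rotl(K, 12) = 0x7067
k_1 = rotl(K, (3*1+12) mod 16) = rotl(K, 15) = 0x833B
k_2 = rotl(K, (3*2+12) mod 16) = rotl(K, 2) = 0x19DC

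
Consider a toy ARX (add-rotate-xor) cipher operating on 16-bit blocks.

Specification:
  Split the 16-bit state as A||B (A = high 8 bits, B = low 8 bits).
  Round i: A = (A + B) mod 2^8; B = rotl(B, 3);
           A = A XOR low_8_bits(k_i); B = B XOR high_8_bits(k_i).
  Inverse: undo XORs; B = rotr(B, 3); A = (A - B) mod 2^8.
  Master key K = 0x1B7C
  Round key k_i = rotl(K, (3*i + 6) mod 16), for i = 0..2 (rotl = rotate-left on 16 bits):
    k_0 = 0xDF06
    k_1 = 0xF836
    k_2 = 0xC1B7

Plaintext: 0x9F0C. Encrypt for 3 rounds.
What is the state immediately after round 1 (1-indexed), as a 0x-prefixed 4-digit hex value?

0xADBF

s_0 = plaintext = 0x9F0C
s_1 = Round(s_0, k_0) = 0xADBF
s_2 = Round(s_1, k_1) = 0x5A05
s_3 = Round(s_2, k_2) = 0xE8E9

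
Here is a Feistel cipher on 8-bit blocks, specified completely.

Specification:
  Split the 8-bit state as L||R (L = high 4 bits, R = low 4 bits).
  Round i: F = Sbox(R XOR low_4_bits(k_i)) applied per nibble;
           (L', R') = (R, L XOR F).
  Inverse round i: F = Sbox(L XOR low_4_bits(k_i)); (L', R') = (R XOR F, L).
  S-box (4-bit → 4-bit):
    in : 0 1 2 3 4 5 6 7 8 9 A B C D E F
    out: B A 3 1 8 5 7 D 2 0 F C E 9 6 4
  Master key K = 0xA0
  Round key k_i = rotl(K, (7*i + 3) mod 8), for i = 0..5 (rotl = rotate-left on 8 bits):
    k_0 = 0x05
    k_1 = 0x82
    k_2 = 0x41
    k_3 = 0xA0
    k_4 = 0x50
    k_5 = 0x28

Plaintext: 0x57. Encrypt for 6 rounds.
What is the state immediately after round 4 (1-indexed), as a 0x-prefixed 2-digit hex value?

s_0 = plaintext = 0x57
s_1 = Round(s_0, k_0) = 0x76
s_2 = Round(s_1, k_1) = 0x6F
s_3 = Round(s_2, k_2) = 0xF0
s_4 = Round(s_3, k_3) = 0x04
s_5 = Round(s_4, k_4) = 0x48
s_6 = Round(s_5, k_5) = 0x8F

0x04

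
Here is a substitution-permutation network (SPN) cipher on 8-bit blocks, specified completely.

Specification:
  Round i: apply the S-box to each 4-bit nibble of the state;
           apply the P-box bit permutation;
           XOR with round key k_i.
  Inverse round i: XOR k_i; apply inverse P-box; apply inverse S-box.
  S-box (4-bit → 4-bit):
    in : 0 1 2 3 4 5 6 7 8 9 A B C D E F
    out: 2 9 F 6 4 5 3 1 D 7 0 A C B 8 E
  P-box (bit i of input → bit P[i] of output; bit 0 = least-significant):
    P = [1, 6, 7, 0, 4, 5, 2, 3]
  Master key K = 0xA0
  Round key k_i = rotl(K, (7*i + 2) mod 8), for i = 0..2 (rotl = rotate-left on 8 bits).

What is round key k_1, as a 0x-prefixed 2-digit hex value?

K = 0xA0
k_0 = rotl(K, (7*0+2) mod 8) = rotl(K, 2) = 0x82
k_1 = rotl(K, (7*1+2) mod 8) = rotl(K, 1) = 0x41

0x41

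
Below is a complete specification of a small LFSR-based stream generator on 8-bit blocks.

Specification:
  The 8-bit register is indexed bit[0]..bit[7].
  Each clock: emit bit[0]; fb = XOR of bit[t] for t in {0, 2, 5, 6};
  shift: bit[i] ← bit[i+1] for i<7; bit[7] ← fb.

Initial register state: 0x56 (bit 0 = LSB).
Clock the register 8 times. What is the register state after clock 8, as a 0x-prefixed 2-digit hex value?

reg_0 = 0x56
clock 1: out=0, reg = 0x2B
clock 2: out=1, reg = 0x15
clock 3: out=1, reg = 0x0A
clock 4: out=0, reg = 0x05
clock 5: out=1, reg = 0x02
clock 6: out=0, reg = 0x01
clock 7: out=1, reg = 0x80
clock 8: out=0, reg = 0x40

0x40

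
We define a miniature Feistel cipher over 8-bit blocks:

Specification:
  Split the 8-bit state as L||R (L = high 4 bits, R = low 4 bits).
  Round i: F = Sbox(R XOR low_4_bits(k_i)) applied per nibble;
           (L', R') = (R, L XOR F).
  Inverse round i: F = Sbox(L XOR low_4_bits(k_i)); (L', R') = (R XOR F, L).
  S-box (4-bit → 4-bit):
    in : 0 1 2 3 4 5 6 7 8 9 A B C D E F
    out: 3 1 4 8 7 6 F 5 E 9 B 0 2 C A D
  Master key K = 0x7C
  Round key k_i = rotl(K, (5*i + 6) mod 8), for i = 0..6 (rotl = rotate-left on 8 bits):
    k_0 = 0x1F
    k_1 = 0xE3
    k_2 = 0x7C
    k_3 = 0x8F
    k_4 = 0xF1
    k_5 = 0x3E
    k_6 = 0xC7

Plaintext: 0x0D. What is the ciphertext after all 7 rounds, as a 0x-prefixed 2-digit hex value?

0x62

s_0 = plaintext = 0x0D
s_1 = Round(s_0, k_0) = 0xD4
s_2 = Round(s_1, k_1) = 0x48
s_3 = Round(s_2, k_2) = 0x83
s_4 = Round(s_3, k_3) = 0x3A
s_5 = Round(s_4, k_4) = 0xA3
s_6 = Round(s_5, k_5) = 0x36
s_7 = Round(s_6, k_6) = 0x62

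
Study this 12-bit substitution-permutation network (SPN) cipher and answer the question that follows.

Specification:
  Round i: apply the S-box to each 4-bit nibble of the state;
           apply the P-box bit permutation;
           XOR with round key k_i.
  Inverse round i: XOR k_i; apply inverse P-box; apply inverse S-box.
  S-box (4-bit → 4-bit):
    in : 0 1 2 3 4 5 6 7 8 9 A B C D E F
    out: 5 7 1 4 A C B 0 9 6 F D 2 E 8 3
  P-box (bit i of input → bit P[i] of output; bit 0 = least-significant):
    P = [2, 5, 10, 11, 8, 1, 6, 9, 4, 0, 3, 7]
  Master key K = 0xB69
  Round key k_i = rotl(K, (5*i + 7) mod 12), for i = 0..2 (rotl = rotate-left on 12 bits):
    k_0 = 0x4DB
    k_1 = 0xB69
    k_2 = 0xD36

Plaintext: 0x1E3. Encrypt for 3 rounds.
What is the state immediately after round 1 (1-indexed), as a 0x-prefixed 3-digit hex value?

s_0 = plaintext = 0x1E3
s_1 = Round(s_0, k_0) = 0x2C2
s_2 = Round(s_1, k_1) = 0xB7F
s_3 = Round(s_2, k_2) = 0xD8A

0x2C2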